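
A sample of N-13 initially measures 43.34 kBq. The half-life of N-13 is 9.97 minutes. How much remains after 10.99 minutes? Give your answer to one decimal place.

20.2 kBq

Number of half-lives: n = 10.99/9.97 ≈ 1.1023.
Remaining = 43.34 × (1/2)^1.1023 = 43.34 × 0.46577 ≈ 20.187 kBq.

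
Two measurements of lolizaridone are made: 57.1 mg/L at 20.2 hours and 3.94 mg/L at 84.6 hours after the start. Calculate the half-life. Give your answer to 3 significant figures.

16.7 hours

Over Δt = 84.6 − 20.2 = 64.4 hours, the level fell by a factor of 57.1/3.94 ≈ 14.492.
n = log₂(14.492) ≈ 3.8572 half-lives, so t½ = 64.4/3.8572 ≈ 16.696 hours.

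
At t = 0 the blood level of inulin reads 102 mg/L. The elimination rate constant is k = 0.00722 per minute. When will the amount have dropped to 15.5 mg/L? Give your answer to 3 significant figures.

261 minutes

t½ = ln 2 / k = 0.69315 / 0.00722 ≈ 96.004 minutes.
Fraction remaining = 15.5/102 ≈ 0.15196.
n = log₂(102/15.5) = ln(6.5806)/ln 2 ≈ 2.7182 half-lives.
t = n × t½ = 2.7182 × 96.004 ≈ 260.96 minutes.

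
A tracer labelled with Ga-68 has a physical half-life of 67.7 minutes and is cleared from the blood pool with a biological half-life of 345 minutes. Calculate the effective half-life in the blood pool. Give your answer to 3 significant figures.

56.6 minutes

1/t_eff = 1/t_phys + 1/t_biol = 1/67.7 + 1/345 = 0.01767 per minute.
t_eff = 67.7 × 345 / (67.7 + 345) ≈ 56.594 minutes.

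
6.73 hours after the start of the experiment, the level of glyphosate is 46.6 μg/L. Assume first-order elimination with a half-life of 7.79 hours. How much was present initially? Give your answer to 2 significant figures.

Number of half-lives elapsed: n = 6.73/7.79 ≈ 0.86393.
A₀ = A × 2^n = 46.6 × 2^0.86393 = 46.6 × 1.82 ≈ 84.811 μg/L.

85 μg/L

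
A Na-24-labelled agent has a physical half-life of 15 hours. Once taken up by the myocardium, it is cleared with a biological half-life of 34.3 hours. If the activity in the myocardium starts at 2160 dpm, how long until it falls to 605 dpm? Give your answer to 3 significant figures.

1/t_eff = 1/t_phys + 1/t_biol = 1/15 + 1/34.3 = 0.095821 per hour.
t_eff = 15 × 34.3 / (15 + 34.3) ≈ 10.436 hours.
n = log₂(2160/605) ≈ 1.836; t = 1.836 × 10.436 ≈ 19.161 hours.

19.2 hours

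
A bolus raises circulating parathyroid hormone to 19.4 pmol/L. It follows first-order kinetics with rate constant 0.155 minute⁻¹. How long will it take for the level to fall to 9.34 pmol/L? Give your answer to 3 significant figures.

t½ = ln 2 / λ = 0.69315 / 0.155 ≈ 4.4719 minutes.
Fraction remaining = 9.34/19.4 ≈ 0.48144.
n = log₂(19.4/9.34) = ln(2.0771)/ln 2 ≈ 1.0546 half-lives.
t = n × t½ = 1.0546 × 4.4719 ≈ 4.7159 minutes.

4.72 minutes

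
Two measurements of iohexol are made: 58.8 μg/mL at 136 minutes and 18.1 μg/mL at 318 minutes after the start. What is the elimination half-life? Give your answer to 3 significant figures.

Over Δt = 318 − 136 = 182 minutes, the level fell by a factor of 58.8/18.1 ≈ 3.2486.
n = log₂(3.2486) ≈ 1.6998 half-lives, so t½ = 182/1.6998 ≈ 107.07 minutes.

107 minutes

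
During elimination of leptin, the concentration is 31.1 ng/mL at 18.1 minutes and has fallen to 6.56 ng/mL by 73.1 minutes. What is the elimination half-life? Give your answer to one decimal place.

Over Δt = 73.1 − 18.1 = 55 minutes, the level fell by a factor of 31.1/6.56 ≈ 4.7409.
n = log₂(4.7409) ≈ 2.2451 half-lives, so t½ = 55/2.2451 ≈ 24.497 minutes.

24.5 minutes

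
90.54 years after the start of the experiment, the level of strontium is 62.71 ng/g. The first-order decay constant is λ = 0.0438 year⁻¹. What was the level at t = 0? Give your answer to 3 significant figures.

3310 ng/g

t½ = ln 2 / λ = 0.69315 / 0.0438 ≈ 15.825 years.
Number of half-lives elapsed: n = 90.54/15.825 ≈ 5.7212.
A₀ = A × 2^n = 62.71 × 2^5.7212 = 62.71 × 52.755 ≈ 3308.2 ng/g.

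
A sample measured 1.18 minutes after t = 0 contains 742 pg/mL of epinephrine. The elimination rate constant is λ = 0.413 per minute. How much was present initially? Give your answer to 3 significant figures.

t½ = ln 2 / λ = 0.69315 / 0.413 ≈ 1.6783 minutes.
Number of half-lives elapsed: n = 1.18/1.6783 ≈ 0.70308.
A₀ = A × 2^n = 742 × 2^0.70308 = 742 × 1.628 ≈ 1208 pg/mL.

1210 pg/mL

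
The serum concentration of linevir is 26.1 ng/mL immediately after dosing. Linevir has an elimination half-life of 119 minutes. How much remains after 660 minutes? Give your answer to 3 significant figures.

Number of half-lives: n = 660/119 ≈ 5.5462.
Remaining = 26.1 × (1/2)^5.5462 = 26.1 × 0.0214 ≈ 0.55855 ng/mL.

0.559 ng/mL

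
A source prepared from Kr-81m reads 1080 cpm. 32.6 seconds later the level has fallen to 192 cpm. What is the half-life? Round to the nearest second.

13 seconds

A/A₀ = 192/1080 ≈ 0.17778.
n = log₂(5.625) ≈ 2.4919 half-lives elapsed in 32.6 seconds.
t½ = 32.6/2.4919 ≈ 13.083 seconds.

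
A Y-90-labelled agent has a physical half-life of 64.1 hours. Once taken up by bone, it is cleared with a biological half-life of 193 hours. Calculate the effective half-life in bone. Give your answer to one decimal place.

1/t_eff = 1/t_phys + 1/t_biol = 1/64.1 + 1/193 = 0.020782 per hour.
t_eff = 64.1 × 193 / (64.1 + 193) ≈ 48.119 hours.

48.1 hours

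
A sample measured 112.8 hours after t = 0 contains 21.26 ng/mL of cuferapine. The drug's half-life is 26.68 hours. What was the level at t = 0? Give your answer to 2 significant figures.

400 ng/mL

Number of half-lives elapsed: n = 112.8/26.68 ≈ 4.2279.
A₀ = A × 2^n = 21.26 × 2^4.2279 = 21.26 × 18.738 ≈ 398.37 ng/mL.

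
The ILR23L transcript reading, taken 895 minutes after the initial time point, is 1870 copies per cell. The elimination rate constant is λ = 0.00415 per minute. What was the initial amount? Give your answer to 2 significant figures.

77000 copies per cell

t½ = ln 2 / λ = 0.69315 / 0.00415 ≈ 167.02 minutes.
Number of half-lives elapsed: n = 895/167.02 ≈ 5.3585.
A₀ = A × 2^n = 1870 × 2^5.3585 = 1870 × 41.028 ≈ 76722 copies per cell.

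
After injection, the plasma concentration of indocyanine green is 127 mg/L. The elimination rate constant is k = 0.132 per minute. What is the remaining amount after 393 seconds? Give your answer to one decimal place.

53.5 mg/L

t½ = ln 2 / k = 0.69315 / 0.132 ≈ 5.2511 minutes.
Convert the elapsed time: 393 seconds = 6.55 minutes.
Number of half-lives: n = 6.55/5.2511 ≈ 1.2474.
Remaining = 127 × (1/2)^1.2474 = 127 × 0.42122 ≈ 53.495 mg/L.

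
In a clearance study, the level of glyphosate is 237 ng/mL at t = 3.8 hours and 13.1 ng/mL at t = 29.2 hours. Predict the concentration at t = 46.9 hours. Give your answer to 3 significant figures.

Over Δt = 29.2 − 3.8 = 25.4 hours, the level fell by a factor of 237/13.1 ≈ 18.092.
n = log₂(18.092) ≈ 4.1772 half-lives, so t½ = 25.4/4.1772 ≈ 6.0806 hours.
From t = 29.2 to t = 46.9: 13.1 × (1/2)^((46.9−29.2)/6.0806) ≈ 1.7418 ng/mL.

1.74 ng/mL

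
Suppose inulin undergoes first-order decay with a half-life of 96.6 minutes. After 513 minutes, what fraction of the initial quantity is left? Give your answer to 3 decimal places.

0.025

n = 513/96.6 ≈ 5.3106 half-lives.
Fraction remaining = (1/2)^5.3106 ≈ 0.025198.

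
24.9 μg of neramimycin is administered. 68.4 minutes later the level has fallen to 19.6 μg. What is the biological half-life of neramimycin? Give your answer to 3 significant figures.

198 minutes

A/A₀ = 19.6/24.9 ≈ 0.78715.
n = log₂(1.2704) ≈ 0.34529 half-lives elapsed in 68.4 minutes.
t½ = 68.4/0.34529 ≈ 198.09 minutes.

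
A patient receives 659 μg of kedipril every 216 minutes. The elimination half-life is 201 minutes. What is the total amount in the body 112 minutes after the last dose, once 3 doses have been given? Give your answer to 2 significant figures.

760 μg

The 3 doses were given 544, 328, 112 minutes ago.
Total = 659·(1/2)^(544/201) + 659·(1/2)^(328/201) + 659·(1/2)^(112/201)
      = 100.96 + 212.64 + 447.87 ≈ 761.47 μg.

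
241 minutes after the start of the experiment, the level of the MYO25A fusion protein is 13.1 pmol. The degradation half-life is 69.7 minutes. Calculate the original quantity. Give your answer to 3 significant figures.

144 pmol

Number of half-lives elapsed: n = 241/69.7 ≈ 3.4577.
A₀ = A × 2^n = 13.1 × 2^3.4577 = 13.1 × 10.987 ≈ 143.92 pmol.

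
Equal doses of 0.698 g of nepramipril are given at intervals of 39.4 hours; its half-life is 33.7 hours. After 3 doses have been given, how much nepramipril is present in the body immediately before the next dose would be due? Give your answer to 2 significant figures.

0.51 g

The 3 doses were given 118.2, 78.8, 39.4 hours ago.
Total = 0.698·(1/2)^(118.2/33.7) + 0.698·(1/2)^(78.8/33.7) + 0.698·(1/2)^(39.4/33.7)
      = 0.061379 + 0.13803 + 0.31039 ≈ 0.5098 g.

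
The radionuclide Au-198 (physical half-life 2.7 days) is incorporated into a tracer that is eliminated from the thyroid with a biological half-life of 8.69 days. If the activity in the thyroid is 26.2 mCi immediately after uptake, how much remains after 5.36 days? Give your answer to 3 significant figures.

4.32 mCi

1/t_eff = 1/t_phys + 1/t_biol = 1/2.7 + 1/8.69 = 0.48545 per day.
t_eff = 2.7 × 8.69 / (2.7 + 8.69) ≈ 2.06 days.
Remaining = 26.2 × (1/2)^(5.36/2.06) = 26.2 × (1/2)^2.602 ≈ 4.3154 mCi.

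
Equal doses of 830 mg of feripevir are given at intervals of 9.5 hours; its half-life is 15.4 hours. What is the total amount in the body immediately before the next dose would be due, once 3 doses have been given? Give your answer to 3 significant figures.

The 3 doses were given 28.5, 19, 9.5 hours ago.
Total = 830·(1/2)^(28.5/15.4) + 830·(1/2)^(19/15.4) + 830·(1/2)^(9.5/15.4)
      = 230.13 + 352.92 + 541.22 ≈ 1124.3 mg.

1120 mg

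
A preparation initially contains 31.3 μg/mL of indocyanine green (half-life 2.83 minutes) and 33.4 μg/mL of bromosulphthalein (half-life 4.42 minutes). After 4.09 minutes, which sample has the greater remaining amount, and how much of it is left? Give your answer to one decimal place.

bromosulphthalein, 17.6 μg/mL

indocyanine green: 31.3 × (1/2)^1.4452 ≈ 11.494 μg/mL.
bromosulphthalein: 33.4 × (1/2)^0.92534 ≈ 17.587 μg/mL.
Bromosulphthalein has more remaining, at ≈ 17.587 μg/mL.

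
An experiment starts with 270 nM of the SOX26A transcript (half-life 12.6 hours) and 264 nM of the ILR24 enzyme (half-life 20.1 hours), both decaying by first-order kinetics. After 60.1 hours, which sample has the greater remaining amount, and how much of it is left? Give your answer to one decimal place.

SOX26A transcript: 270 × (1/2)^4.7698 ≈ 9.8969 nM.
ILR24 enzyme: 264 × (1/2)^2.99 ≈ 33.228 nM.
ILR24 enzyme has more remaining, at ≈ 33.228 nM.

ILR24 enzyme, 33.2 nM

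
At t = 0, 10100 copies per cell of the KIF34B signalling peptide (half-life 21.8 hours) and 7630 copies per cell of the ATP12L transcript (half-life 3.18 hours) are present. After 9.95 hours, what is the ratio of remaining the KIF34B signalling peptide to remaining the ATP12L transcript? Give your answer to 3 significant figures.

KIF34B signalling peptide: 10100 × (1/2)^(9.95/21.8) = 10100 × (1/2)^0.45642 ≈ 7360.8 copies per cell.
ATP12L transcript: 7630 × (1/2)^(9.95/3.18) = 7630 × (1/2)^3.1289 ≈ 872.21 copies per cell.
Ratio ≈ 7360.8 / 872.21 ≈ 8.4392.

8.44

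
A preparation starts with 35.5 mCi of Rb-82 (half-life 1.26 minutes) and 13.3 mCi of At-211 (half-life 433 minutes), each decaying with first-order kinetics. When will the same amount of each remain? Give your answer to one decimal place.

1.8 minutes

Set 35.5·(1/2)^(t/1.26) = 13.3·(1/2)^(t/433).
Taking log₂: log₂(35.5/13.3) = t·(1/1.26 − 1/433).
log₂(2.6692) = 1.4164; 1/1.26 − 1/433 = 0.79134.
t = 1.4164 / 0.79134 ≈ 1.7899 minutes.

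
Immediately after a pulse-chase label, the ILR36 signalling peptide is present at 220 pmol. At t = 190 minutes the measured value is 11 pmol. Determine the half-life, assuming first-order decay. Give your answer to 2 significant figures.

44 minutes

A/A₀ = 11/220 ≈ 0.05.
n = log₂(20) ≈ 4.3219 half-lives elapsed in 190 minutes.
t½ = 190/4.3219 ≈ 43.962 minutes.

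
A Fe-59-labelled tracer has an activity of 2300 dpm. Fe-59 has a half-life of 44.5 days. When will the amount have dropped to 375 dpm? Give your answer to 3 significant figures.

Fraction remaining = 375/2300 ≈ 0.16304.
n = log₂(2300/375) = ln(6.1333)/ln 2 ≈ 2.6167 half-lives.
t = n × t½ = 2.6167 × 44.5 ≈ 116.44 days.

116 days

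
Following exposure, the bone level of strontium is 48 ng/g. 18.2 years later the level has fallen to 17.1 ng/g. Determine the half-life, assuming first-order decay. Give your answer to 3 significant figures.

A/A₀ = 17.1/48 ≈ 0.35625.
n = log₂(2.807) ≈ 1.489 half-lives elapsed in 18.2 years.
t½ = 18.2/1.489 ≈ 12.223 years.

12.2 years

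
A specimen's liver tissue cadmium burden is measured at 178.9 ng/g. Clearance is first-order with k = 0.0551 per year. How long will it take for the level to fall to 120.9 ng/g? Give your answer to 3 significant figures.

7.11 years

t½ = ln 2 / k = 0.69315 / 0.0551 ≈ 12.58 years.
Fraction remaining = 120.9/178.9 ≈ 0.6758.
n = log₂(178.9/120.9) = ln(1.4797)/ln 2 ≈ 0.56534 half-lives.
t = n × t½ = 0.56534 × 12.58 ≈ 7.1119 years.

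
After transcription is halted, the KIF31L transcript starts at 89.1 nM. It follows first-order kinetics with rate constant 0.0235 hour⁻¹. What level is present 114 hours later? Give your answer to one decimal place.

6.1 nM

t½ = ln 2 / λ = 0.69315 / 0.0235 ≈ 29.496 hours.
Number of half-lives: n = 114/29.496 ≈ 3.865.
Remaining = 89.1 × (1/2)^3.865 = 89.1 × 0.068632 ≈ 6.1151 nM.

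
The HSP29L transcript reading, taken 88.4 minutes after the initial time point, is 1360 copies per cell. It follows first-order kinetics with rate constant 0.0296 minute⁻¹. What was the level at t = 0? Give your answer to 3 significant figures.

18600 copies per cell

t½ = ln 2 / k = 0.69315 / 0.0296 ≈ 23.417 minutes.
Number of half-lives elapsed: n = 88.4/23.417 ≈ 3.775.
A₀ = A × 2^n = 1360 × 2^3.775 = 1360 × 13.69 ≈ 18618 copies per cell.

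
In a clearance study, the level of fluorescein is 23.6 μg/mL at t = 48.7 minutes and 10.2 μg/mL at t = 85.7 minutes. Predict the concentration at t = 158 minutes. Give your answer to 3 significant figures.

1.98 μg/mL

Over Δt = 85.7 − 48.7 = 37 minutes, the level fell by a factor of 23.6/10.2 ≈ 2.3137.
n = log₂(2.3137) ≈ 1.2102 half-lives, so t½ = 37/1.2102 ≈ 30.573 minutes.
From t = 85.7 to t = 158: 10.2 × (1/2)^((158−85.7)/30.573) ≈ 1.9802 μg/mL.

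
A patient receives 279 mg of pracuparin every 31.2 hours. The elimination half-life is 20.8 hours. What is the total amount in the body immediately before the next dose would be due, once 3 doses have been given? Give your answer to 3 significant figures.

The 3 doses were given 93.6, 62.4, 31.2 hours ago.
Total = 279·(1/2)^(93.6/20.8) + 279·(1/2)^(62.4/20.8) + 279·(1/2)^(31.2/20.8)
      = 12.33 + 34.875 + 98.641 ≈ 145.85 mg.

146 mg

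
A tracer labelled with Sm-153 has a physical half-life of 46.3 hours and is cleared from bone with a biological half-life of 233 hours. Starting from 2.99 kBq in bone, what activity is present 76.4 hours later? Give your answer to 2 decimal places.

1/t_eff = 1/t_phys + 1/t_biol = 1/46.3 + 1/233 = 0.02589 per hour.
t_eff = 46.3 × 233 / (46.3 + 233) ≈ 38.625 hours.
Remaining = 2.99 × (1/2)^(76.4/38.625) = 2.99 × (1/2)^1.978 ≈ 0.75898 kBq.

0.76 kBq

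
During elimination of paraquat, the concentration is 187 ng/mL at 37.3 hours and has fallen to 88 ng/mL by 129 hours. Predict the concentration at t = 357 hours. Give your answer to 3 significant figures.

Over Δt = 129 − 37.3 = 91.7 hours, the level fell by a factor of 187/88 ≈ 2.125.
n = log₂(2.125) ≈ 1.0875 half-lives, so t½ = 91.7/1.0875 ≈ 84.325 hours.
From t = 129 to t = 357: 88 × (1/2)^((357−129)/84.325) ≈ 13.507 ng/mL.

13.5 ng/mL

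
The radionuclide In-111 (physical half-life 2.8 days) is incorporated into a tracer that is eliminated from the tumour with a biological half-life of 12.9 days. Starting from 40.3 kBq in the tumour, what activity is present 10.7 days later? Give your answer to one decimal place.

1/t_eff = 1/t_phys + 1/t_biol = 1/2.8 + 1/12.9 = 0.43466 per day.
t_eff = 2.8 × 12.9 / (2.8 + 12.9) ≈ 2.3006 days.
Remaining = 40.3 × (1/2)^(10.7/2.3006) = 40.3 × (1/2)^4.6509 ≈ 1.6042 kBq.

1.6 kBq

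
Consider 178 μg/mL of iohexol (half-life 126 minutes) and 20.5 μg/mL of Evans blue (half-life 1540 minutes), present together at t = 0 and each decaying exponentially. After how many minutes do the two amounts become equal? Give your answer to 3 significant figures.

Set 178·(1/2)^(t/126) = 20.5·(1/2)^(t/1540).
Taking log₂: log₂(178/20.5) = t·(1/126 − 1/1540).
log₂(8.6829) = 3.1182; 1/126 − 1/1540 = 0.0072872.
t = 3.1182 / 0.0072872 ≈ 427.9 minutes.

428 minutes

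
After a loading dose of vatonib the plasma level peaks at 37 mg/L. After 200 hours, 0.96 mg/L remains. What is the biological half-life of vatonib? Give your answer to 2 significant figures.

A/A₀ = 0.96/37 ≈ 0.025946.
n = log₂(38.542) ≈ 5.2683 half-lives elapsed in 200 hours.
t½ = 200/5.2683 ≈ 37.963 hours.

38 hours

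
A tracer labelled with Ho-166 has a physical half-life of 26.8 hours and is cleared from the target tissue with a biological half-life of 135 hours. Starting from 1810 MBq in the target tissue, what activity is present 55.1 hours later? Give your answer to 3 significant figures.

1/t_eff = 1/t_phys + 1/t_biol = 1/26.8 + 1/135 = 0.044721 per hour.
t_eff = 26.8 × 135 / (26.8 + 135) ≈ 22.361 hours.
Remaining = 1810 × (1/2)^(55.1/22.361) = 1810 × (1/2)^2.4641 ≈ 328.02 MBq.

328 MBq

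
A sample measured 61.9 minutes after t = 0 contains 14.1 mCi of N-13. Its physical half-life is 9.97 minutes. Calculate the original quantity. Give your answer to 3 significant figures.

Number of half-lives elapsed: n = 61.9/9.97 ≈ 6.2086.
A₀ = A × 2^n = 14.1 × 2^6.2086 = 14.1 × 73.958 ≈ 1042.8 mCi.

1040 mCi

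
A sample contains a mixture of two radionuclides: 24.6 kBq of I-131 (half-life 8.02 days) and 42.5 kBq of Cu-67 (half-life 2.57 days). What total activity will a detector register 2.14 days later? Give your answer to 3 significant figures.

44.3 kBq

I-131: 24.6 × (1/2)^(2.14/8.02) = 24.6 × (1/2)^0.26683 ≈ 20.446 kBq.
Cu-67: 42.5 × (1/2)^(2.14/2.57) = 42.5 × (1/2)^0.83268 ≈ 23.863 kBq.
Total = 20.446 + 23.863 ≈ 44.309 kBq.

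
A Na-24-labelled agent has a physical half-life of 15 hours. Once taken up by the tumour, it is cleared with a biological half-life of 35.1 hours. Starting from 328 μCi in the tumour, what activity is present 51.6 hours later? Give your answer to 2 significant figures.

11 μCi

1/t_eff = 1/t_phys + 1/t_biol = 1/15 + 1/35.1 = 0.095157 per hour.
t_eff = 15 × 35.1 / (15 + 35.1) ≈ 10.509 hours.
Remaining = 328 × (1/2)^(51.6/10.509) = 328 × (1/2)^4.9101 ≈ 10.909 μCi.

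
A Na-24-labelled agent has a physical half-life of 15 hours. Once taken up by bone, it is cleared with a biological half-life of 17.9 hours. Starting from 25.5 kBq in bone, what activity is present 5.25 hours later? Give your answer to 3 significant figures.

16.3 kBq

1/t_eff = 1/t_phys + 1/t_biol = 1/15 + 1/17.9 = 0.12253 per hour.
t_eff = 15 × 17.9 / (15 + 17.9) ≈ 8.1611 hours.
Remaining = 25.5 × (1/2)^(5.25/8.1611) = 25.5 × (1/2)^0.6433 ≈ 16.326 kBq.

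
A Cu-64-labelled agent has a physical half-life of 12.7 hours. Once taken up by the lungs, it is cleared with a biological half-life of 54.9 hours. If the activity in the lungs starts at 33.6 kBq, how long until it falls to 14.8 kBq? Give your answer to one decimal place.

1/t_eff = 1/t_phys + 1/t_biol = 1/12.7 + 1/54.9 = 0.096955 per hour.
t_eff = 12.7 × 54.9 / (12.7 + 54.9) ≈ 10.314 hours.
n = log₂(33.6/14.8) ≈ 1.1829; t = 1.1829 × 10.314 ≈ 12.2 hours.

12.2 hours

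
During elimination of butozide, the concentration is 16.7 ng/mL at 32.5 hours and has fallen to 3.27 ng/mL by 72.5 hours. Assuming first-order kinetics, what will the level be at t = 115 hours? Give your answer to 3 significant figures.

0.578 ng/mL

Over Δt = 72.5 − 32.5 = 40 hours, the level fell by a factor of 16.7/3.27 ≈ 5.107.
n = log₂(5.107) ≈ 2.3525 half-lives, so t½ = 40/2.3525 ≈ 17.003 hours.
From t = 72.5 to t = 115: 3.27 × (1/2)^((115−72.5)/17.003) ≈ 0.57825 ng/mL.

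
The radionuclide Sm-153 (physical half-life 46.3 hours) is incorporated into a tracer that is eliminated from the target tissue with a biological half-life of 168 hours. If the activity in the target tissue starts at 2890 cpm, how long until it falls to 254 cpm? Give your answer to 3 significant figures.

1/t_eff = 1/t_phys + 1/t_biol = 1/46.3 + 1/168 = 0.027551 per hour.
t_eff = 46.3 × 168 / (46.3 + 168) ≈ 36.297 hours.
n = log₂(2890/254) ≈ 3.5082; t = 3.5082 × 36.297 ≈ 127.34 hours.

127 hours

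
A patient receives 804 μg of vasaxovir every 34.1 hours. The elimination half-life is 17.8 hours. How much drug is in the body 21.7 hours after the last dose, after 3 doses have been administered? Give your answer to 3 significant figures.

461 μg

The 3 doses were given 89.9, 55.8, 21.7 hours ago.
Total = 804·(1/2)^(89.9/17.8) + 804·(1/2)^(55.8/17.8) + 804·(1/2)^(21.7/17.8)
      = 24.26 + 91.533 + 345.36 ≈ 461.15 μg.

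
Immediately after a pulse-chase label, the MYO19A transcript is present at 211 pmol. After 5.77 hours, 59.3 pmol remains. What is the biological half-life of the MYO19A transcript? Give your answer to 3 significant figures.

3.15 hours

A/A₀ = 59.3/211 ≈ 0.28104.
n = log₂(3.5582) ≈ 1.8311 half-lives elapsed in 5.77 hours.
t½ = 5.77/1.8311 ≈ 3.151 hours.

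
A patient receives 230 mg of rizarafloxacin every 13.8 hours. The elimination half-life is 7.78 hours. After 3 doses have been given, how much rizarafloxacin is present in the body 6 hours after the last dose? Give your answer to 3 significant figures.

186 mg

The 3 doses were given 33.6, 19.8, 6 hours ago.
Total = 230·(1/2)^(33.6/7.78) + 230·(1/2)^(19.8/7.78) + 230·(1/2)^(6/7.78)
      = 11.525 + 39.41 + 134.76 ≈ 185.7 mg.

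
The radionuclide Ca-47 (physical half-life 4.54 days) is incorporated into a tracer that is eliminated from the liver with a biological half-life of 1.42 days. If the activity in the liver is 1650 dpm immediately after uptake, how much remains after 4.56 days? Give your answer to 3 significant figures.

1/t_eff = 1/t_phys + 1/t_biol = 1/4.54 + 1/1.42 = 0.92449 per day.
t_eff = 4.54 × 1.42 / (4.54 + 1.42) ≈ 1.0817 days.
Remaining = 1650 × (1/2)^(4.56/1.0817) = 1650 × (1/2)^4.2157 ≈ 88.806 dpm.

88.8 dpm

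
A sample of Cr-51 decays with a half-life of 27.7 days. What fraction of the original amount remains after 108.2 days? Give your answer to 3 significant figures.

0.0667

n = 108.2/27.7 ≈ 3.9061 half-lives.
Fraction remaining = (1/2)^3.9061 ≈ 0.066701.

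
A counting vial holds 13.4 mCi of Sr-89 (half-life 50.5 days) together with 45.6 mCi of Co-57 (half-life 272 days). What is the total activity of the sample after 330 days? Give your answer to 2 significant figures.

Sr-89: 13.4 × (1/2)^(330/50.5) = 13.4 × (1/2)^6.5347 ≈ 0.14454 mCi.
Co-57: 45.6 × (1/2)^(330/272) = 45.6 × (1/2)^1.2132 ≈ 19.667 mCi.
Total = 0.14454 + 19.667 ≈ 19.812 mCi.

20 mCi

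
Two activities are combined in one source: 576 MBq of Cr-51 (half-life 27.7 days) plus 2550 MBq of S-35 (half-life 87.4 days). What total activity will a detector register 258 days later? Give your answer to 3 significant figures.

330 MBq

Cr-51: 576 × (1/2)^(258/27.7) = 576 × (1/2)^9.3141 ≈ 0.90491 MBq.
S-35: 2550 × (1/2)^(258/87.4) = 2550 × (1/2)^2.9519 ≈ 329.55 MBq.
Total = 0.90491 + 329.55 ≈ 330.45 MBq.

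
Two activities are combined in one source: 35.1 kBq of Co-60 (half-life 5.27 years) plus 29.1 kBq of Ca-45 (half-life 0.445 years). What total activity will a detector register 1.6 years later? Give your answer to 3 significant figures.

Co-60: 35.1 × (1/2)^(1.6/5.27) = 35.1 × (1/2)^0.30361 ≈ 28.439 kBq.
Ca-45: 29.1 × (1/2)^(1.6/0.445) = 29.1 × (1/2)^3.5955 ≈ 2.4073 kBq.
Total = 28.439 + 2.4073 ≈ 30.846 kBq.

30.8 kBq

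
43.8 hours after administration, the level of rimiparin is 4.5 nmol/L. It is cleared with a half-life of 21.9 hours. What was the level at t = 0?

18 nmol/L

Number of half-lives elapsed: n = 43.8/21.9 ≈ 2.
A₀ = A × 2^n = 4.5 × 2^2 = 4.5 × 4 ≈ 18 nmol/L.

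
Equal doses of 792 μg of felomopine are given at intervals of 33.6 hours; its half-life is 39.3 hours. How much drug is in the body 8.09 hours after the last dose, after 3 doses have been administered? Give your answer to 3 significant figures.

The 3 doses were given 75.29, 41.69, 8.09 hours ago.
Total = 792·(1/2)^(75.29/39.3) + 792·(1/2)^(41.69/39.3) + 792·(1/2)^(8.09/39.3)
      = 209.9 + 379.65 + 686.68 ≈ 1276.2 μg.

1280 μg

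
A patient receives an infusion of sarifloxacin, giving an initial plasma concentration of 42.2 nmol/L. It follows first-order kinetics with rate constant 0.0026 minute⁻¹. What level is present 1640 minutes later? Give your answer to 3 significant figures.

0.594 nmol/L

t½ = ln 2 / k = 0.69315 / 0.0026 ≈ 266.6 minutes.
Number of half-lives: n = 1640/266.6 ≈ 6.1517.
Remaining = 42.2 × (1/2)^6.1517 = 42.2 × 0.014066 ≈ 0.59358 nmol/L.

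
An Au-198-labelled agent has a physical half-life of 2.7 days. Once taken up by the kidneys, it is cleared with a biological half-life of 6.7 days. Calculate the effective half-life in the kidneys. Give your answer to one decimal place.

1.9 days

1/t_eff = 1/t_phys + 1/t_biol = 1/2.7 + 1/6.7 = 0.51962 per day.
t_eff = 2.7 × 6.7 / (2.7 + 6.7) ≈ 1.9245 days.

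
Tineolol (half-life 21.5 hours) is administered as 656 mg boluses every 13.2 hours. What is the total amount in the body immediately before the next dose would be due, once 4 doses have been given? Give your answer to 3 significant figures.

1010 mg

The 4 doses were given 52.8, 39.6, 26.4, 13.2 hours ago.
Total = 656·(1/2)^(52.8/21.5) + 656·(1/2)^(39.6/21.5) + 656·(1/2)^(26.4/21.5) + 656·(1/2)^(13.2/21.5)
      = 119.57 + 183 + 280.07 + 428.63 ≈ 1011.3 mg.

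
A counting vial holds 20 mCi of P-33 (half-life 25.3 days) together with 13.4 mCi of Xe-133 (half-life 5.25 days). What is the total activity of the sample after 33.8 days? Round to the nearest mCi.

P-33: 20 × (1/2)^(33.8/25.3) = 20 × (1/2)^1.336 ≈ 7.9225 mCi.
Xe-133: 13.4 × (1/2)^(33.8/5.25) = 13.4 × (1/2)^6.4381 ≈ 0.15454 mCi.
Total = 7.9225 + 0.15454 ≈ 8.0771 mCi.

8 mCi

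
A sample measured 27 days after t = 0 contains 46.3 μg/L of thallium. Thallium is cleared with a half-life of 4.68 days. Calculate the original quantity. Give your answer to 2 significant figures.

2500 μg/L

Number of half-lives elapsed: n = 27/4.68 ≈ 5.7692.
A₀ = A × 2^n = 46.3 × 2^5.7692 = 46.3 × 54.54 ≈ 2525.2 μg/L.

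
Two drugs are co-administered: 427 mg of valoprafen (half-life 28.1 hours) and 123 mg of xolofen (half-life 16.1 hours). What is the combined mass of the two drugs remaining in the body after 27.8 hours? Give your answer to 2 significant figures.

valoprafen: 427 × (1/2)^(27.8/28.1) = 427 × (1/2)^0.98932 ≈ 215.09 mg.
xolofen: 123 × (1/2)^(27.8/16.1) = 123 × (1/2)^1.7267 ≈ 37.163 mg.
Total = 215.09 + 37.163 ≈ 252.25 mg.

250 mg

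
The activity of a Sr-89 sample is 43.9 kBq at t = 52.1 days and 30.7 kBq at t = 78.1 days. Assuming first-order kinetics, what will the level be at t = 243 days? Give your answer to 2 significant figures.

Over Δt = 78.1 − 52.1 = 26 days, the level fell by a factor of 43.9/30.7 ≈ 1.43.
n = log₂(1.43) ≈ 0.51598 half-lives, so t½ = 26/0.51598 ≈ 50.389 days.
From t = 78.1 to t = 243: 30.7 × (1/2)^((243−78.1)/50.389) ≈ 3.177 kBq.

3.2 kBq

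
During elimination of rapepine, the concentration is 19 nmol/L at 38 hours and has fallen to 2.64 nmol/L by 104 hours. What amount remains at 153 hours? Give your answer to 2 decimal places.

Over Δt = 104 − 38 = 66 hours, the level fell by a factor of 19/2.64 ≈ 7.197.
n = log₂(7.197) ≈ 2.8474 half-lives, so t½ = 66/2.8474 ≈ 23.179 hours.
From t = 104 to t = 153: 2.64 × (1/2)^((153−104)/23.179) ≈ 0.60987 nmol/L.

0.61 nmol/L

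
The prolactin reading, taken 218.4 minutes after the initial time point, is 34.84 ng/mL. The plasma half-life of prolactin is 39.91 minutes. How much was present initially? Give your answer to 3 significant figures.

Number of half-lives elapsed: n = 218.4/39.91 ≈ 5.4723.
A₀ = A × 2^n = 34.84 × 2^5.4723 = 34.84 × 44.395 ≈ 1546.7 ng/mL.

1550 ng/mL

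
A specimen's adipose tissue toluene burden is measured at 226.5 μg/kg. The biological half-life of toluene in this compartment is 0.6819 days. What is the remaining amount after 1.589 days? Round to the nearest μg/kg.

Number of half-lives: n = 1.589/0.6819 ≈ 2.3303.
Remaining = 226.5 × (1/2)^2.3303 = 226.5 × 0.19885 ≈ 45.039 μg/kg.

45 μg/kg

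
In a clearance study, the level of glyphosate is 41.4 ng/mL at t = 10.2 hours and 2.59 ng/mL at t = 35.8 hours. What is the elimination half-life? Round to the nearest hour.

6 hours

Over Δt = 35.8 − 10.2 = 25.6 hours, the level fell by a factor of 41.4/2.59 ≈ 15.985.
n = log₂(15.985) ≈ 3.9986 half-lives, so t½ = 25.6/3.9986 ≈ 6.4022 hours.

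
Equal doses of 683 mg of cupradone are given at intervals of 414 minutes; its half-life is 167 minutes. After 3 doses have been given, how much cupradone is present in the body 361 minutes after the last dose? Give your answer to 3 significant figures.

The 3 doses were given 1189, 775, 361 minutes ago.
Total = 683·(1/2)^(1189/167) + 683·(1/2)^(775/167) + 683·(1/2)^(361/167)
      = 4.9109 + 27.379 + 152.65 ≈ 184.94 mg.

185 mg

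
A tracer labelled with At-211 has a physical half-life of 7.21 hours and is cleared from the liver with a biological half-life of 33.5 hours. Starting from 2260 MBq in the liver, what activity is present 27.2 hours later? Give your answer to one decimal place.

94.2 MBq

1/t_eff = 1/t_phys + 1/t_biol = 1/7.21 + 1/33.5 = 0.16855 per hour.
t_eff = 7.21 × 33.5 / (7.21 + 33.5) ≈ 5.9331 hours.
Remaining = 2260 × (1/2)^(27.2/5.9331) = 2260 × (1/2)^4.5845 ≈ 94.198 MBq.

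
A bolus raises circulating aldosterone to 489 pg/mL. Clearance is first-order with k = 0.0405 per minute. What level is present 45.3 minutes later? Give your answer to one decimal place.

78.1 pg/mL

t½ = ln 2 / k = 0.69315 / 0.0405 ≈ 17.115 minutes.
Number of half-lives: n = 45.3/17.115 ≈ 2.6468.
Remaining = 489 × (1/2)^2.6468 = 489 × 0.15967 ≈ 78.078 pg/mL.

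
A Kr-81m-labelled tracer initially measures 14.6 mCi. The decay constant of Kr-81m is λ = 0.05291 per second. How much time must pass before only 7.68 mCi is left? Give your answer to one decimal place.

t½ = ln 2 / λ = 0.69315 / 0.05291 ≈ 13.1 seconds.
Fraction remaining = 7.68/14.6 ≈ 0.52603.
n = log₂(14.6/7.68) = ln(1.901)/ln 2 ≈ 0.92679 half-lives.
t = n × t½ = 0.92679 × 13.1 ≈ 12.141 seconds.

12.1 seconds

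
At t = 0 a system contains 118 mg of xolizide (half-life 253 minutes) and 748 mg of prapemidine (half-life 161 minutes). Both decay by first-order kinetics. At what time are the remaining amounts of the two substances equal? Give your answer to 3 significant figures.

1180 minutes

Set 118·(1/2)^(t/253) = 748·(1/2)^(t/161).
Taking log₂: log₂(118/748) = t·(1/253 − 1/161).
log₂(0.15775) = -2.6643; 1/253 − 1/161 = -0.0022586.
t = -2.6643 / -0.0022586 ≈ 1179.6 minutes.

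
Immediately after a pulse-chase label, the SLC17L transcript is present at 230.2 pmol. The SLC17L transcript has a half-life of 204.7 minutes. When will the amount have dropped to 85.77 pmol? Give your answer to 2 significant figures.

Fraction remaining = 85.77/230.2 ≈ 0.37259.
n = log₂(230.2/85.77) = ln(2.6839)/ln 2 ≈ 1.4243 half-lives.
t = n × t½ = 1.4243 × 204.7 ≈ 291.56 minutes.

290 minutes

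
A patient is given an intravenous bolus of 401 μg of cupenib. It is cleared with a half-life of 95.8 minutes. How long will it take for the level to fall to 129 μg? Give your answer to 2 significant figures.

160 minutes

Fraction remaining = 129/401 ≈ 0.3217.
n = log₂(401/129) = ln(3.1085)/ln 2 ≈ 1.6362 half-lives.
t = n × t½ = 1.6362 × 95.8 ≈ 156.75 minutes.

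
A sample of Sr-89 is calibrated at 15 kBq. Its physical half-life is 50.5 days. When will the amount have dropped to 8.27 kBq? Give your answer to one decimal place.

43.4 days

Fraction remaining = 8.27/15 ≈ 0.55133.
n = log₂(15/8.27) = ln(1.8138)/ln 2 ≈ 0.859 half-lives.
t = n × t½ = 0.859 × 50.5 ≈ 43.38 days.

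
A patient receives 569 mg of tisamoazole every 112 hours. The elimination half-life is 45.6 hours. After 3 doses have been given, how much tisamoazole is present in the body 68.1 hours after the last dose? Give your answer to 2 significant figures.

250 mg

The 3 doses were given 292.1, 180.1, 68.1 hours ago.
Total = 569·(1/2)^(292.1/45.6) + 569·(1/2)^(180.1/45.6) + 569·(1/2)^(68.1/45.6)
      = 6.7113 + 36.828 + 202.09 ≈ 245.63 mg.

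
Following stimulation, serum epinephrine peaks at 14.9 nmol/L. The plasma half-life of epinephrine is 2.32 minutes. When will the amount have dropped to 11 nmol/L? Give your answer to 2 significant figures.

Fraction remaining = 11/14.9 ≈ 0.73826.
n = log₂(14.9/11) = ln(1.3545)/ln 2 ≈ 0.43781 half-lives.
t = n × t½ = 0.43781 × 2.32 ≈ 1.0157 minutes.

1.0 minutes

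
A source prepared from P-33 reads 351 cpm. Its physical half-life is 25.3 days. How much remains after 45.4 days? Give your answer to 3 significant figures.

Number of half-lives: n = 45.4/25.3 ≈ 1.7945.
Remaining = 351 × (1/2)^1.7945 = 351 × 0.28828 ≈ 101.19 cpm.

101 cpm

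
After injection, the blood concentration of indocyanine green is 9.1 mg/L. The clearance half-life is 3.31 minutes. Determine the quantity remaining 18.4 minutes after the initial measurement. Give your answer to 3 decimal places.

0.193 mg/L

Number of half-lives: n = 18.4/3.31 ≈ 5.5589.
Remaining = 9.1 × (1/2)^5.5589 = 9.1 × 0.021213 ≈ 0.19304 mg/L.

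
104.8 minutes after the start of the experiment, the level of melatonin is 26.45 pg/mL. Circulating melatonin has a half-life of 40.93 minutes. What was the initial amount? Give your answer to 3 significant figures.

Number of half-lives elapsed: n = 104.8/40.93 ≈ 2.5605.
A₀ = A × 2^n = 26.45 × 2^2.5605 = 26.45 × 5.899 ≈ 156.03 pg/mL.

156 pg/mL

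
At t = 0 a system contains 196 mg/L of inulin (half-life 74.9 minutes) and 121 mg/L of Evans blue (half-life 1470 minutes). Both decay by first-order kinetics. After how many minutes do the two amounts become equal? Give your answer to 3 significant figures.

Set 196·(1/2)^(t/74.9) = 121·(1/2)^(t/1470).
Taking log₂: log₂(196/121) = t·(1/74.9 − 1/1470).
log₂(1.6198) = 0.69585; 1/74.9 − 1/1470 = 0.012671.
t = 0.69585 / 0.012671 ≈ 54.917 minutes.

54.9 minutes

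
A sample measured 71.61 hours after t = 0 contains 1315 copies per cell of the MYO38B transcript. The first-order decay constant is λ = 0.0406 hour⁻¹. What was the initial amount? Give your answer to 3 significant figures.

24100 copies per cell

t½ = ln 2 / λ = 0.69315 / 0.0406 ≈ 17.073 hours.
Number of half-lives elapsed: n = 71.61/17.073 ≈ 4.1944.
A₀ = A × 2^n = 1315 × 2^4.1944 = 1315 × 18.309 ≈ 24076 copies per cell.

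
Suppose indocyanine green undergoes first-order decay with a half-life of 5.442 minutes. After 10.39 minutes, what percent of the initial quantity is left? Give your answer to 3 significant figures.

26.6%

n = 10.39/5.442 ≈ 1.9092 half-lives.
Fraction remaining = (1/2)^1.9092 ≈ 0.26624, i.e. 26.624%.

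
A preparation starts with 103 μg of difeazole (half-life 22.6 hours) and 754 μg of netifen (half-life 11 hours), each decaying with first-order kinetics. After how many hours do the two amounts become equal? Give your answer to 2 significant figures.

Set 103·(1/2)^(t/22.6) = 754·(1/2)^(t/11).
Taking log₂: log₂(103/754) = t·(1/22.6 − 1/11).
log₂(0.1366) = -2.8719; 1/22.6 − 1/11 = -0.046661.
t = -2.8719 / -0.046661 ≈ 61.548 hours.

62 hours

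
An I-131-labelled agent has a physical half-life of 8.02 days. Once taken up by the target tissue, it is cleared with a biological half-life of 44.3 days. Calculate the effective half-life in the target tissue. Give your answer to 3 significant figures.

1/t_eff = 1/t_phys + 1/t_biol = 1/8.02 + 1/44.3 = 0.14726 per day.
t_eff = 8.02 × 44.3 / (8.02 + 44.3) ≈ 6.7906 days.

6.79 days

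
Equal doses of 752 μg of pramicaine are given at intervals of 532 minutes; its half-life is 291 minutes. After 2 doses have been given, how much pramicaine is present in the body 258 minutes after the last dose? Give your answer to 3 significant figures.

The 2 doses were given 790, 258 minutes ago.
Total = 752·(1/2)^(790/291) + 752·(1/2)^(258/291)
      = 114.55 + 406.75 ≈ 521.3 μg.

521 μg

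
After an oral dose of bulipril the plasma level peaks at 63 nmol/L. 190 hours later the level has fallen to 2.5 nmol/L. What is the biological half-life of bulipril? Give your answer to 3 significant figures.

A/A₀ = 2.5/63 ≈ 0.039683.
n = log₂(25.2) ≈ 4.6554 half-lives elapsed in 190 hours.
t½ = 190/4.6554 ≈ 40.813 hours.

40.8 hours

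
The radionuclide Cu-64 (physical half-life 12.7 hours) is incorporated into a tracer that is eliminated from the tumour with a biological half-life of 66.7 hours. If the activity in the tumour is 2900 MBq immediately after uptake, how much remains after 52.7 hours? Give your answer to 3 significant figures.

94.5 MBq

1/t_eff = 1/t_phys + 1/t_biol = 1/12.7 + 1/66.7 = 0.093733 per hour.
t_eff = 12.7 × 66.7 / (12.7 + 66.7) ≈ 10.669 hours.
Remaining = 2900 × (1/2)^(52.7/10.669) = 2900 × (1/2)^4.9397 ≈ 94.492 MBq.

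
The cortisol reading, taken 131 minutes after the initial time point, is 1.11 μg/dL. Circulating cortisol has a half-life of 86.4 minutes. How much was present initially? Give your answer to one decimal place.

3.2 μg/dL

Number of half-lives elapsed: n = 131/86.4 ≈ 1.5162.
A₀ = A × 2^n = 1.11 × 2^1.5162 = 1.11 × 2.8604 ≈ 3.175 μg/dL.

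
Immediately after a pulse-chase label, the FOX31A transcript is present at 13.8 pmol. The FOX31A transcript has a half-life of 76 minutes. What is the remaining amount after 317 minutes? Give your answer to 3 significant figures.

Number of half-lives: n = 317/76 ≈ 4.1711.
Remaining = 13.8 × (1/2)^4.1711 = 13.8 × 0.055512 ≈ 0.76607 pmol.

0.766 pmol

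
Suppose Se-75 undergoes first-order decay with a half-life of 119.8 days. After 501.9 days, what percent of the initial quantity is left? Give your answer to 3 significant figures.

5.48%

n = 501.9/119.8 ≈ 4.1895 half-lives.
Fraction remaining = (1/2)^4.1895 ≈ 0.054808, i.e. 5.4808%.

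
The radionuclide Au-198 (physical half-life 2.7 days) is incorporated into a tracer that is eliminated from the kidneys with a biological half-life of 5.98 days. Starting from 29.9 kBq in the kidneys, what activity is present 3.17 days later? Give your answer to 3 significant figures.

1/t_eff = 1/t_phys + 1/t_biol = 1/2.7 + 1/5.98 = 0.53759 per day.
t_eff = 2.7 × 5.98 / (2.7 + 5.98) ≈ 1.8601 days.
Remaining = 29.9 × (1/2)^(3.17/1.8601) = 29.9 × (1/2)^1.7042 ≈ 9.1762 kBq.

9.18 kBq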